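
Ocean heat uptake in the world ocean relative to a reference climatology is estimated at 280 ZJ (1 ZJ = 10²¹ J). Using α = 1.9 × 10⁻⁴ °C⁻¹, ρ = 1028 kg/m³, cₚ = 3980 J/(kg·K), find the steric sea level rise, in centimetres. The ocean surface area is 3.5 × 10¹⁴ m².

Per unit area: Q = 280×10²¹ / (3.5×10¹⁴) = 8×10⁸ J/m²
Δh = αQ/(ρcₚ) = 1.9×10⁻⁴ × 8×10⁸ / (1028 × 3980) ≈ 0.037151 m

3.72 cm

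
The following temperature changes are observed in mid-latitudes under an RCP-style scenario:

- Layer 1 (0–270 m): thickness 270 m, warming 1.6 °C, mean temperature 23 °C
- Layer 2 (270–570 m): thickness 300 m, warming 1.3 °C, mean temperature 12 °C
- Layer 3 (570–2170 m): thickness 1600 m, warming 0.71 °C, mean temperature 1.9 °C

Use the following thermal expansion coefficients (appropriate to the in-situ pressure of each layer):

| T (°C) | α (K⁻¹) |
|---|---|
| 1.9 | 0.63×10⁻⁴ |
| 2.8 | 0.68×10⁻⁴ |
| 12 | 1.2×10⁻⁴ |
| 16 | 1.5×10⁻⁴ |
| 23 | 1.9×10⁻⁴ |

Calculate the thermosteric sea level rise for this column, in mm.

200 mm of thermosteric rise

Layer 1 at 23 °C → α = 1.9×10⁻⁴ K⁻¹
Layer 2 at 12 °C → α = 1.2×10⁻⁴ K⁻¹
Layer 3 at 1.9 °C → α = 0.63×10⁻⁴ K⁻¹
1.6 × 1.9×10⁻⁴ × 270 = 0.08208 m
270–570 m: 300 × 1.2×10⁻⁴ × 1.3 = 0.04680 m
Layer 3: 0.71 × 0.63×10⁻⁴ × 1600 = 0.071568 m
Δh = 0.08208 + 0.04680 + 0.071568 = 0.200448 m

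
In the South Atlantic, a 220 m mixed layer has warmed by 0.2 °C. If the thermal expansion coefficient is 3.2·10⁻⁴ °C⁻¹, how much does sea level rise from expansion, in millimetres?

Δh ≈ 14.1 mm

Δh = αΔT·H = 3.2×10⁻⁴ × 0.2 × 220 = 0.01408 m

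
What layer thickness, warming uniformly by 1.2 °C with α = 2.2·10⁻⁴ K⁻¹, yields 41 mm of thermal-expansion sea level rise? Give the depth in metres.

155 m

H = Δh/(αΔT) = 0.041 / (2.2×10⁻⁴ × 1.2) ≈ 155.3 m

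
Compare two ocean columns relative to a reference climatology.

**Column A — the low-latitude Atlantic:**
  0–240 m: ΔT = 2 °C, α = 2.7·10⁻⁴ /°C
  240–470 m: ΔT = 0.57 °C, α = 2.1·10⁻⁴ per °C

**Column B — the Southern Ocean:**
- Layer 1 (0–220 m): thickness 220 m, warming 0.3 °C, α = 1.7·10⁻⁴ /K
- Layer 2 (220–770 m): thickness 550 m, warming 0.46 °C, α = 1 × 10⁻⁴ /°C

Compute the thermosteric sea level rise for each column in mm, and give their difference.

A: 157 mm; B: 36.5 mm; difference 121 mm

A 2.7×10⁻⁴ × 240 × 2 = 0.12960 m
A 240–470 m: 2.1×10⁻⁴ × 0.57 × 230 = 0.027531 m
A total: 0.157131 m
B Layer 1: 1.7×10⁻⁴ × 0.3 × 220 = 0.01122 m
B Layer 2: 550 × 1×10⁻⁴ × 0.46 = 0.02530 m
B total: 0.03652 m
Difference: 0.157131 − 0.03652 = 0.120611 m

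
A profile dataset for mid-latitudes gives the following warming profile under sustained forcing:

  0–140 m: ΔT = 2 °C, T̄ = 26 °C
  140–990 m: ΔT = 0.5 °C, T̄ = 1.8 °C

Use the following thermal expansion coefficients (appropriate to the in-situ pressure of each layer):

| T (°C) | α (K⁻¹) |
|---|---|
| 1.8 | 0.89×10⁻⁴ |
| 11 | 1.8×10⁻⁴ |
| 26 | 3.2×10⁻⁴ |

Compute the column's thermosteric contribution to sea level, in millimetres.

127 mm

Layer 1 at 26 °C → α = 3.2×10⁻⁴ K⁻¹
Layer 2 at 1.8 °C → α = 0.89×10⁻⁴ K⁻¹
3.2×10⁻⁴ × 2 × 140 = 0.08960 m
850 × 0.5 × 0.89×10⁻⁴ = 0.037825 m
Δh = 0.08960 + 0.037825 = 0.127425 m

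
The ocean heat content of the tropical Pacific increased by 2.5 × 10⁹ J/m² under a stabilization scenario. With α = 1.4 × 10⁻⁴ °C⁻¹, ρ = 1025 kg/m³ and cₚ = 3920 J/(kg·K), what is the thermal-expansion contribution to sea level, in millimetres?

87.1 mm

Δh = αQ/(ρcₚ) = 1.4×10⁻⁴ × 2.5×10⁹ / (1025 × 3920) ≈ 0.087108 m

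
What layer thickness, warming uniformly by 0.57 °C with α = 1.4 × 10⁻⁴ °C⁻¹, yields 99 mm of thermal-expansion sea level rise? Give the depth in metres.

1240 m

H = Δh/(αΔT) = 0.099 / (1.4×10⁻⁴ × 0.57) ≈ 1241 m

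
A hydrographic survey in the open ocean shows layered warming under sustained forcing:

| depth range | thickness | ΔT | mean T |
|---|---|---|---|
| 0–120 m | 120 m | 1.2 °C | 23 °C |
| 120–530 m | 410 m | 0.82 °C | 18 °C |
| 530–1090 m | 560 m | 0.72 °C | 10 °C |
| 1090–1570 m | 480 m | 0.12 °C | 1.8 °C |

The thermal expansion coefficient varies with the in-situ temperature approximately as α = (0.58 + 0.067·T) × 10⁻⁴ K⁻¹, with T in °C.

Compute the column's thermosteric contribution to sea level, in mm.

150 mm

Layer 1: α = (0.58 + 0.067×23)×10⁻⁴ = 2.121×10⁻⁴ K⁻¹
Layer 2: α = (0.58 + 0.067×18)×10⁻⁴ = 1.786×10⁻⁴ K⁻¹
Layer 3: α = (0.58 + 0.067×10)×10⁻⁴ = 1.25×10⁻⁴ K⁻¹
Layer 4: α = (0.58 + 0.067×1.8)×10⁻⁴ = 0.7006×10⁻⁴ K⁻¹
Layer 1: 1.2 × 2.121×10⁻⁴ × 120 = 0.0305424 m
0.82 × 1.786×10⁻⁴ × 410 = 0.06004532 m
Layer 3: 560 × 0.72 × 1.25×10⁻⁴ = 0.05040 m
Layer 4: 480 × 0.7006×10⁻⁴ × 0.12 = 0.004035456 m
Δh = 0.0305424 + 0.06004532 + 0.05040 + 0.004035456 = 0.145023176 m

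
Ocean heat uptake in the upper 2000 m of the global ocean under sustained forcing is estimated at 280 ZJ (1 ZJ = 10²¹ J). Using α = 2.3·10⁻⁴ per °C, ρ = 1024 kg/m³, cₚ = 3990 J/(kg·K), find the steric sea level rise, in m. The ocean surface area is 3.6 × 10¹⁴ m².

Per unit area: Q = 280×10²¹ / (3.6×10¹⁴) ≈ 7.778×10⁸ J/m²
Δh = αQ/(ρcₚ) = 2.3×10⁻⁴ × 7.778×10⁸ / (1024 × 3990) ≈ 0.043785 m

Δh ≈ 0.044 m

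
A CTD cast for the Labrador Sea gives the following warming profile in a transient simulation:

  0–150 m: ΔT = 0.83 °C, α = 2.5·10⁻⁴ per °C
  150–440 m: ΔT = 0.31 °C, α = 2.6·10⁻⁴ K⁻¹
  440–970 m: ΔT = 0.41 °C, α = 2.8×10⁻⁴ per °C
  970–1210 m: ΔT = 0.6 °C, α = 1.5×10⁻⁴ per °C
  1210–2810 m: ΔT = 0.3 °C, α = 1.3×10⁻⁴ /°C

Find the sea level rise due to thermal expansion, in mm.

199 mm

2.5×10⁻⁴ × 150 × 0.83 = 0.031125 m
150–440 m: 2.6×10⁻⁴ × 290 × 0.31 = 0.023374 m
530 × 2.8×10⁻⁴ × 0.41 = 0.060844 m
970–1210 m: 1.5×10⁻⁴ × 0.6 × 240 = 0.02160 m
Layer 5: 1600 × 0.3 × 1.3×10⁻⁴ = 0.06240 m
Δh = 0.031125 + 0.023374 + 0.060844 + 0.02160 + 0.06240 = 0.199343 m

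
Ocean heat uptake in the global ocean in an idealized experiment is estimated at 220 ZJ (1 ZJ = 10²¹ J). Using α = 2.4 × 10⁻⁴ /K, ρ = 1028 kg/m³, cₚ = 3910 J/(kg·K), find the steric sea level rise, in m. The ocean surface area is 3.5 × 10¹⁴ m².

0.0375 m

Per unit area: Q = 220×10²¹ / (3.5×10¹⁴) ≈ 6.286×10⁸ J/m²
Δh = αQ/(ρcₚ) = 2.4×10⁻⁴ × 6.286×10⁸ / (1028 × 3910) ≈ 0.037533 m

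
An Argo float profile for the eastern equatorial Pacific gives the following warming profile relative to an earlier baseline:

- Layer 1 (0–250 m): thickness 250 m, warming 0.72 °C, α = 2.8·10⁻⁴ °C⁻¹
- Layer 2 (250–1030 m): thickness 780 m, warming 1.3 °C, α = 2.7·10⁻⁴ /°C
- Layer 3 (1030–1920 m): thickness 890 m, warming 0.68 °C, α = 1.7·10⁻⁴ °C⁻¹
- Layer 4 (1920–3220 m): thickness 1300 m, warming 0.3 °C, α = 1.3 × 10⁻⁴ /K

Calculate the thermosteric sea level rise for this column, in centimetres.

250 × 0.72 × 2.8×10⁻⁴ = 0.05040 m
2.7×10⁻⁴ × 780 × 1.3 = 0.27378 m
1030–1920 m: 0.68 × 890 × 1.7×10⁻⁴ = 0.102884 m
Layer 4: 0.3 × 1300 × 1.3×10⁻⁴ = 0.05070 m
Δh = 0.05040 + 0.27378 + 0.102884 + 0.05070 = 0.477764 m ≈ 47.8 cm

47.8 cm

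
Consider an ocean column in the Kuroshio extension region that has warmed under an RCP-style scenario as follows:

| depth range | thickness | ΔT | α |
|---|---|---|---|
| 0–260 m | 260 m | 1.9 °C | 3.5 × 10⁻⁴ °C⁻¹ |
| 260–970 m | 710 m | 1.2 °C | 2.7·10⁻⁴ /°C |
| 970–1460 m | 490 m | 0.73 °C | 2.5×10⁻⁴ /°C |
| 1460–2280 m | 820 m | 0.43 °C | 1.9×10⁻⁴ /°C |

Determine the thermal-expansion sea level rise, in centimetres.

1.9 × 3.5×10⁻⁴ × 260 = 0.17290 m
Layer 2: 710 × 2.7×10⁻⁴ × 1.2 = 0.23004 m
Layer 3: 490 × 2.5×10⁻⁴ × 0.73 = 0.089425 m
1460–2280 m: 1.9×10⁻⁴ × 820 × 0.43 = 0.066994 m
Δh = 0.17290 + 0.23004 + 0.089425 + 0.066994 = 0.559359 m

about 55.9 cm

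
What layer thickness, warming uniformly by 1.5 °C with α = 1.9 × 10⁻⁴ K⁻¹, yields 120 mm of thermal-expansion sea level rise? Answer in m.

about 421 m

H = Δh/(αΔT) = 0.12 / (1.9×10⁻⁴ × 1.5) ≈ 421.1 m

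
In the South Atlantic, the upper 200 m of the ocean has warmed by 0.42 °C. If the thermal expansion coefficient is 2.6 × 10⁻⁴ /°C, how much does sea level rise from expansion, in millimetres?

Δh ≈ 22 mm

Δh = αΔT·H = 2.6×10⁻⁴ × 0.42 × 200 = 0.02184 m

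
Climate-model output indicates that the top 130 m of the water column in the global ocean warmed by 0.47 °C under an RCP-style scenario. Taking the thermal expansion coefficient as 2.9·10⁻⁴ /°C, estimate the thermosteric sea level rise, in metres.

Δh = αΔT·H = 2.9×10⁻⁴ × 0.47 × 130 = 0.017719 m

0.0177 m of thermosteric rise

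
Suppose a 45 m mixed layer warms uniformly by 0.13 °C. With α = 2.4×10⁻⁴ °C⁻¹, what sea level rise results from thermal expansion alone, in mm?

Δh = αΔT·H = 2.4×10⁻⁴ × 0.13 × 45 = 0.001404 m

Δh ≈ 1.40 mm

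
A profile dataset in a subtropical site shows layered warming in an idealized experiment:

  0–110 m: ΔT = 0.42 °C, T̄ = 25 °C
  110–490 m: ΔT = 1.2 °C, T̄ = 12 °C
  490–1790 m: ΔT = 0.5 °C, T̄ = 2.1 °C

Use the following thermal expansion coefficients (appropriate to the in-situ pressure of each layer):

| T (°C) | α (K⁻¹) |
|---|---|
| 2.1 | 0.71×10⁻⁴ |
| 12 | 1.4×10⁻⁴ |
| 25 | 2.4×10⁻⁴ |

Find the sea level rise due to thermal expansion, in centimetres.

Δh ≈ 12.1 cm

Layer 1 at 25 °C → α = 2.4×10⁻⁴ K⁻¹
Layer 2 at 12 °C → α = 1.4×10⁻⁴ K⁻¹
Layer 3 at 2.1 °C → α = 0.71×10⁻⁴ K⁻¹
Layer 1: 0.42 × 2.4×10⁻⁴ × 110 = 0.011088 m
Layer 2: 1.4×10⁻⁴ × 380 × 1.2 = 0.06384 m
490–1790 m: 1300 × 0.5 × 0.71×10⁻⁴ = 0.04615 m
Δh = 0.011088 + 0.06384 + 0.04615 = 0.121078 m ≈ 12.1 cm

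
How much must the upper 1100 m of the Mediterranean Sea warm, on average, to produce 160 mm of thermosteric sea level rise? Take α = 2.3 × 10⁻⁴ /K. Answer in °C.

ΔT ≈ 0.63 °C

ΔT = Δh/(αH) = 0.16 / (2.3×10⁻⁴ × 1100) ≈ 0.6324 °C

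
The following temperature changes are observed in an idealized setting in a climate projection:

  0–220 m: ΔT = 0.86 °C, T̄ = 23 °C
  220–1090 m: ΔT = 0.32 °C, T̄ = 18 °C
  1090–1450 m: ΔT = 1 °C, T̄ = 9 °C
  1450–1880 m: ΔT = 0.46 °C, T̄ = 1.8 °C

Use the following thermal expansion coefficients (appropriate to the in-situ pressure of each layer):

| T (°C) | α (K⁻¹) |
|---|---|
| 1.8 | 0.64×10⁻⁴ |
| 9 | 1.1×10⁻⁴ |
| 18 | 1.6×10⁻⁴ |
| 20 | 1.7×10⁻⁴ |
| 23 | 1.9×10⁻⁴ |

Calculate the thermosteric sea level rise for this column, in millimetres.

130 mm

Layer 1 at 23 °C → α = 1.9×10⁻⁴ K⁻¹
Layer 2 at 18 °C → α = 1.6×10⁻⁴ K⁻¹
Layer 3 at 9 °C → α = 1.1×10⁻⁴ K⁻¹
Layer 4 at 1.8 °C → α = 0.64×10⁻⁴ K⁻¹
0.86 × 220 × 1.9×10⁻⁴ = 0.035948 m
220–1090 m: 870 × 1.6×10⁻⁴ × 0.32 = 0.044544 m
1090–1450 m: 1 × 1.1×10⁻⁴ × 360 = 0.03960 m
430 × 0.64×10⁻⁴ × 0.46 = 0.0126592 m
Δh = 0.035948 + 0.044544 + 0.03960 + 0.0126592 = 0.1327512 m ≈ 130 mm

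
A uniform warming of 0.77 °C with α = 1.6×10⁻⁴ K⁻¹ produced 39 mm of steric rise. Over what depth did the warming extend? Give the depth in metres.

H = Δh/(αΔT) = 0.039 / (1.6×10⁻⁴ × 0.77) ≈ 316.6 m

317 m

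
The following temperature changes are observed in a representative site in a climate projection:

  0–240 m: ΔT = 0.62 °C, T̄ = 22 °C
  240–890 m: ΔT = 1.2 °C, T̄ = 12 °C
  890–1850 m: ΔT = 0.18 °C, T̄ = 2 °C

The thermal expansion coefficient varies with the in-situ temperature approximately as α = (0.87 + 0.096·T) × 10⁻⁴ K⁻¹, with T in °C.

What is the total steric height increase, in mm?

Layer 1: α = (0.87 + 0.096×22)×10⁻⁴ = 2.982×10⁻⁴ K⁻¹
Layer 2: α = (0.87 + 0.096×12)×10⁻⁴ = 2.022×10⁻⁴ K⁻¹
Layer 3: α = (0.87 + 0.096×2)×10⁻⁴ = 1.062×10⁻⁴ K⁻¹
Layer 1: 2.982×10⁻⁴ × 240 × 0.62 = 0.04437216 m
650 × 2.022×10⁻⁴ × 1.2 = 0.157716 m
0.18 × 1.062×10⁻⁴ × 960 = 0.01835136 m
Δh = 0.04437216 + 0.157716 + 0.01835136 = 0.22043952 m

Δh = 220 mm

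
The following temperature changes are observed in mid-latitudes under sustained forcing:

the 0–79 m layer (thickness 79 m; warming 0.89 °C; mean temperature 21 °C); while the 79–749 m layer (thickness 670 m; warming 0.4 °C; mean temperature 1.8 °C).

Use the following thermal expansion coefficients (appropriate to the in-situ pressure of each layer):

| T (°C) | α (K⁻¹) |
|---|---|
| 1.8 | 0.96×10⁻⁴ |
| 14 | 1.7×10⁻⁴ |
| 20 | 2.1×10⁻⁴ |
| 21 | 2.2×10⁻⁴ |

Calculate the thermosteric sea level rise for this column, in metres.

0.0412 m

Layer 1 at 21 °C → α = 2.2×10⁻⁴ K⁻¹
Layer 2 at 1.8 °C → α = 0.96×10⁻⁴ K⁻¹
Layer 1: 0.89 × 79 × 2.2×10⁻⁴ = 0.0154682 m
79–749 m: 0.4 × 0.96×10⁻⁴ × 670 = 0.025728 m
Δh = 0.0154682 + 0.025728 = 0.0411962 m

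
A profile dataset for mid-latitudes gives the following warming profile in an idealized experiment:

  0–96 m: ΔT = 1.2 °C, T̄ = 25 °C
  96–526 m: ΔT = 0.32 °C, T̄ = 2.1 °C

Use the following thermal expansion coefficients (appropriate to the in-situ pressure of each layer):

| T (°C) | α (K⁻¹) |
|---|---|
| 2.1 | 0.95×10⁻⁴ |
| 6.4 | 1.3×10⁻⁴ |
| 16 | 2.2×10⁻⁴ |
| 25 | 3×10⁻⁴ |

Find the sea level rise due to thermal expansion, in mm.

Layer 1 at 25 °C → α = 3×10⁻⁴ K⁻¹
Layer 2 at 2.1 °C → α = 0.95×10⁻⁴ K⁻¹
Layer 1: 3×10⁻⁴ × 96 × 1.2 = 0.03456 m
Layer 2: 0.95×10⁻⁴ × 430 × 0.32 = 0.013072 m
Δh = 0.03456 + 0.013072 = 0.047632 m ≈ 47.6 mm

about 47.6 mm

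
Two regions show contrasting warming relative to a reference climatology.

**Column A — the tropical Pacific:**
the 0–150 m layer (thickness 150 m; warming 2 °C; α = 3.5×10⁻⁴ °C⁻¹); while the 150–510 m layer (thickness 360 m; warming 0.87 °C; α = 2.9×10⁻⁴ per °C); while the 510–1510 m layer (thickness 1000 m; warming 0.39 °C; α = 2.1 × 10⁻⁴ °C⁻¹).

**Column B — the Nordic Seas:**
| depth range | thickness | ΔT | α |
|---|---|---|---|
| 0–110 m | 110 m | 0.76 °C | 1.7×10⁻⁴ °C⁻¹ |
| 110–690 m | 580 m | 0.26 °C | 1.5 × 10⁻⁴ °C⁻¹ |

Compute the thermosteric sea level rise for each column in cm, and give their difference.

Δh_A ≈ 27.8 cm, Δh_B ≈ 3.68 cm; difference ≈ 24.1 cm

A 0–150 m: 3.5×10⁻⁴ × 150 × 2 = 0.10500 m
A 150–510 m: 2.9×10⁻⁴ × 0.87 × 360 = 0.090828 m
A Layer 3: 2.1×10⁻⁴ × 0.39 × 1000 = 0.08190 m
A total: 0.277728 m
B Layer 1: 110 × 1.7×10⁻⁴ × 0.76 = 0.014212 m
B Layer 2: 1.5×10⁻⁴ × 580 × 0.26 = 0.02262 m
B total: 0.036832 m
Difference: 0.277728 − 0.036832 = 0.240896 m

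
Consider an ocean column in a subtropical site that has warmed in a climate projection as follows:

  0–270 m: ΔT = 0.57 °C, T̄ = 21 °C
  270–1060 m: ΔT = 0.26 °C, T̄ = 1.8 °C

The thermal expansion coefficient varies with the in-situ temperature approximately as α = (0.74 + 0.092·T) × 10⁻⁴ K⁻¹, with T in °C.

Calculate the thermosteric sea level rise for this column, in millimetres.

Δh = 60 mm

Layer 1: α = (0.74 + 0.092×21)×10⁻⁴ = 2.672×10⁻⁴ K⁻¹
Layer 2: α = (0.74 + 0.092×1.8)×10⁻⁴ = 0.9056×10⁻⁴ K⁻¹
0–270 m: 270 × 0.57 × 2.672×10⁻⁴ = 0.04112208 m
0.26 × 0.9056×10⁻⁴ × 790 = 0.018601024 m
Δh = 0.04112208 + 0.018601024 = 0.059723104 m ≈ 60 mm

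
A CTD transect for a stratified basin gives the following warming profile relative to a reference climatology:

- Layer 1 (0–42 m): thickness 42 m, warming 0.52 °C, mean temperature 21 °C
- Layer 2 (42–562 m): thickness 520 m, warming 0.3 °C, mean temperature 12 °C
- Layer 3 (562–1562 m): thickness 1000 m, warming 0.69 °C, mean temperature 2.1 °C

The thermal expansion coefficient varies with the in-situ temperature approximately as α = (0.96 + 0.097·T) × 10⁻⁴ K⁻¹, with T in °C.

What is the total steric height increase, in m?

Layer 1: α = (0.96 + 0.097×21)×10⁻⁴ = 2.997×10⁻⁴ K⁻¹
Layer 2: α = (0.96 + 0.097×12)×10⁻⁴ = 2.124×10⁻⁴ K⁻¹
Layer 3: α = (0.96 + 0.097×2.1)×10⁻⁴ = 1.1637×10⁻⁴ K⁻¹
0–42 m: 2.997×10⁻⁴ × 42 × 0.52 = 0.006545448 m
42–562 m: 0.3 × 520 × 2.124×10⁻⁴ = 0.0331344 m
562–1562 m: 1.1637×10⁻⁴ × 1000 × 0.69 = 0.0802953 m
Δh = 0.006545448 + 0.0331344 + 0.0802953 = 0.119975148 m ≈ 0.120 m

0.120 m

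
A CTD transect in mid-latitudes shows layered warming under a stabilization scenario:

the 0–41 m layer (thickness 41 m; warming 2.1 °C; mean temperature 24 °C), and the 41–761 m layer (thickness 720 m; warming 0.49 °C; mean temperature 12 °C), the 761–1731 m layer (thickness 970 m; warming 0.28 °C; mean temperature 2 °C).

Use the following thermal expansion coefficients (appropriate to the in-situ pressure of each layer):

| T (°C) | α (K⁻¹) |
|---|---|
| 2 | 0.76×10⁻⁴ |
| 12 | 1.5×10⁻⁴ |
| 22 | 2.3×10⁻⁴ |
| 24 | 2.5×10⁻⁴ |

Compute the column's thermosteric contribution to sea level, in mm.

Layer 1 at 24 °C → α = 2.5×10⁻⁴ K⁻¹
Layer 2 at 12 °C → α = 1.5×10⁻⁴ K⁻¹
Layer 3 at 2 °C → α = 0.76×10⁻⁴ K⁻¹
41 × 2.1 × 2.5×10⁻⁴ = 0.021525 m
0.49 × 720 × 1.5×10⁻⁴ = 0.05292 m
0.28 × 0.76×10⁻⁴ × 970 = 0.0206416 m
Δh = 0.021525 + 0.05292 + 0.0206416 = 0.0950866 m

Δh = 95 mm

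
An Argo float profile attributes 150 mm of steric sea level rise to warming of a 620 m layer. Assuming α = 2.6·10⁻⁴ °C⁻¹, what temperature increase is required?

ΔT ≈ 0.93 °C

ΔT = Δh/(αH) = 0.15 / (2.6×10⁻⁴ × 620) ≈ 0.9305 °C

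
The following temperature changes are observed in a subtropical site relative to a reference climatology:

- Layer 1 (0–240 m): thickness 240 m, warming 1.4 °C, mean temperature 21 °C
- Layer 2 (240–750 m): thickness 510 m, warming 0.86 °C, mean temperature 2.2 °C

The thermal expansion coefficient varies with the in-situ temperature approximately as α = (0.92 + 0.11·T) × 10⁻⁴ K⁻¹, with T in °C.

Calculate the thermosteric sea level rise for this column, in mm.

Layer 1: α = (0.92 + 0.11×21)×10⁻⁴ = 3.23×10⁻⁴ K⁻¹
Layer 2: α = (0.92 + 0.11×2.2)×10⁻⁴ = 1.162×10⁻⁴ K⁻¹
0–240 m: 240 × 3.23×10⁻⁴ × 1.4 = 0.108528 m
240–750 m: 510 × 0.86 × 1.162×10⁻⁴ = 0.05096532 m
Δh = 0.108528 + 0.05096532 = 0.15949332 m

about 159 mm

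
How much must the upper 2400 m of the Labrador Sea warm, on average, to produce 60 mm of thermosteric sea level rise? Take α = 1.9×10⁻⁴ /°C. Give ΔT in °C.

0.13 °C

ΔT = Δh/(αH) = 0.06 / (1.9×10⁻⁴ × 2400) ≈ 0.1316 °C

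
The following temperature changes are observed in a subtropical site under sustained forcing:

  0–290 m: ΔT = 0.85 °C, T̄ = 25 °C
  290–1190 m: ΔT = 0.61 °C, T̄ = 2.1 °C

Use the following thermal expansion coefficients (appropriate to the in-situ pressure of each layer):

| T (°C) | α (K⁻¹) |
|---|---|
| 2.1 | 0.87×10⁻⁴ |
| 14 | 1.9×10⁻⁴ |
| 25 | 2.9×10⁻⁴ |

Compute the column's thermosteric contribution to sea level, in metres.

Δh = 0.12 m

Layer 1 at 25 °C → α = 2.9×10⁻⁴ K⁻¹
Layer 2 at 2.1 °C → α = 0.87×10⁻⁴ K⁻¹
0–290 m: 290 × 0.85 × 2.9×10⁻⁴ = 0.071485 m
290–1190 m: 0.61 × 900 × 0.87×10⁻⁴ = 0.047763 m
Δh = 0.071485 + 0.047763 = 0.119248 m ≈ 0.12 m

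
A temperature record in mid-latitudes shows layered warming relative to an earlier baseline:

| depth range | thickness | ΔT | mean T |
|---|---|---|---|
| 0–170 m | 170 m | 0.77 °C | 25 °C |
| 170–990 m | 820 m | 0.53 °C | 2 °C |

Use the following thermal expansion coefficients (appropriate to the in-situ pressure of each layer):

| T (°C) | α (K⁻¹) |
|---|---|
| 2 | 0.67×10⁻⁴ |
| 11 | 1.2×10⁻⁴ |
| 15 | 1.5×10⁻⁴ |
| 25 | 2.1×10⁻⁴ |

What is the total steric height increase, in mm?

Layer 1 at 25 °C → α = 2.1×10⁻⁴ K⁻¹
Layer 2 at 2 °C → α = 0.67×10⁻⁴ K⁻¹
0.77 × 2.1×10⁻⁴ × 170 = 0.027489 m
170–990 m: 0.67×10⁻⁴ × 820 × 0.53 = 0.0291182 m
Δh = 0.027489 + 0.0291182 = 0.0566072 m

57 mm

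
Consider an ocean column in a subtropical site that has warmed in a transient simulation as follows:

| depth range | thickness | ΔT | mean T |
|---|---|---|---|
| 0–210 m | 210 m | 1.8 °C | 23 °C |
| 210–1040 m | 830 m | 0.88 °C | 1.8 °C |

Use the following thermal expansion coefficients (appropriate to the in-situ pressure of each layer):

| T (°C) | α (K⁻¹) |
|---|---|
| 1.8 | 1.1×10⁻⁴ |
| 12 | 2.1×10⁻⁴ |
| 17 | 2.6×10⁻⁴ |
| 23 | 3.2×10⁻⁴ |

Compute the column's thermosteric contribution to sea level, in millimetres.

about 201 mm

Layer 1 at 23 °C → α = 3.2×10⁻⁴ K⁻¹
Layer 2 at 1.8 °C → α = 1.1×10⁻⁴ K⁻¹
0–210 m: 3.2×10⁻⁴ × 210 × 1.8 = 0.12096 m
830 × 1.1×10⁻⁴ × 0.88 = 0.080344 m
Δh = 0.12096 + 0.080344 = 0.201304 m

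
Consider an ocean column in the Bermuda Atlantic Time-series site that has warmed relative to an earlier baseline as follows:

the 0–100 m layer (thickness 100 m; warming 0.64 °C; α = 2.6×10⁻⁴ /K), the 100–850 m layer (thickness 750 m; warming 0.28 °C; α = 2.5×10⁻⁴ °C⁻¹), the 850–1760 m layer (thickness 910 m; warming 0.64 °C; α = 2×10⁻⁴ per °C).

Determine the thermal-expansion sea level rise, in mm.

186 mm of thermosteric rise

0.64 × 100 × 2.6×10⁻⁴ = 0.01664 m
Layer 2: 750 × 2.5×10⁻⁴ × 0.28 = 0.05250 m
2×10⁻⁴ × 910 × 0.64 = 0.11648 m
Δh = 0.01664 + 0.05250 + 0.11648 = 0.18562 m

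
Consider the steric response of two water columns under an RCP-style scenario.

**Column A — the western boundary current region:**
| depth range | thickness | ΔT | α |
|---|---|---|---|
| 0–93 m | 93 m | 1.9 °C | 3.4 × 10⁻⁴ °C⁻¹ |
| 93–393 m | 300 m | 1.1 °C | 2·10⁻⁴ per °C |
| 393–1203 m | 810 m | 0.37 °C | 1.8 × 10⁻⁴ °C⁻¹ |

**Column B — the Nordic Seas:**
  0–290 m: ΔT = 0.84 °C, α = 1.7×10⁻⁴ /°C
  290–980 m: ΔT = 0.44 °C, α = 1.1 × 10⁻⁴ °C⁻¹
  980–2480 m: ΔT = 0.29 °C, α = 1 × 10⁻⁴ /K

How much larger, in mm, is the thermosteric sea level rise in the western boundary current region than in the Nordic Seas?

A 3.4×10⁻⁴ × 93 × 1.9 = 0.060078 m
A 300 × 2×10⁻⁴ × 1.1 = 0.06600 m
A 810 × 1.8×10⁻⁴ × 0.37 = 0.053946 m
A total: 0.180024 m
B 290 × 1.7×10⁻⁴ × 0.84 = 0.041412 m
B 290–980 m: 690 × 1.1×10⁻⁴ × 0.44 = 0.033396 m
B Layer 3: 1500 × 1×10⁻⁴ × 0.29 = 0.04350 m
B total: 0.118308 m
Difference: 0.180024 − 0.118308 = 0.061716 m

61.7 mm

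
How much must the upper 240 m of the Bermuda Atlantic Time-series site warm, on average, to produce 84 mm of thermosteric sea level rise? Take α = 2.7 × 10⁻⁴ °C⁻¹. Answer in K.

ΔT = Δh/(αH) = 0.084 / (2.7×10⁻⁴ × 240) ≈ 1.296 K

about 1.30 K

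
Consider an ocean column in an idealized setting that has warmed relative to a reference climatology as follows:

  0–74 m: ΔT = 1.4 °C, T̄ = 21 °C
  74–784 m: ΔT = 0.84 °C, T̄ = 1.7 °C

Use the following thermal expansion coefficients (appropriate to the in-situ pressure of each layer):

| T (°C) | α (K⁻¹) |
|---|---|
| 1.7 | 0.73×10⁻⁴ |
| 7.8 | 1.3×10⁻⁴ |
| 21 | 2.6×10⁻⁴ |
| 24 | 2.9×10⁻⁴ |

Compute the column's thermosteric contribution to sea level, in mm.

Layer 1 at 21 °C → α = 2.6×10⁻⁴ K⁻¹
Layer 2 at 1.7 °C → α = 0.73×10⁻⁴ K⁻¹
1.4 × 2.6×10⁻⁴ × 74 = 0.026936 m
74–784 m: 0.73×10⁻⁴ × 710 × 0.84 = 0.0435372 m
Δh = 0.026936 + 0.0435372 = 0.0704732 m ≈ 70 mm

Δh = 70 mm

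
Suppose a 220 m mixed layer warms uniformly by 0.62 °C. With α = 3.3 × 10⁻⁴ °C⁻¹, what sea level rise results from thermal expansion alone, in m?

Δh = 0.045 m

Δh = αΔT·H = 3.3×10⁻⁴ × 0.62 × 220 = 0.045012 m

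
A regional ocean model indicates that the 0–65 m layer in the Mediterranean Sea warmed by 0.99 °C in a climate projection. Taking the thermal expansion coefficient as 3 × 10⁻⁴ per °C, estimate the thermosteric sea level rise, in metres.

Δh ≈ 0.019 m

Δh = αΔT·H = 3×10⁻⁴ × 0.99 × 65 = 0.019305 m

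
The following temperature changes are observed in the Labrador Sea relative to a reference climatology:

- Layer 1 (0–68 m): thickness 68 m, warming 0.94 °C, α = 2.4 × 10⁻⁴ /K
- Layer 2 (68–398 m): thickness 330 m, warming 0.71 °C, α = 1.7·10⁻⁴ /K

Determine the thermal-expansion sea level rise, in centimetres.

about 5.52 cm

0.94 × 2.4×10⁻⁴ × 68 = 0.0153408 m
Layer 2: 330 × 0.71 × 1.7×10⁻⁴ = 0.039831 m
Δh = 0.0153408 + 0.039831 = 0.0551718 m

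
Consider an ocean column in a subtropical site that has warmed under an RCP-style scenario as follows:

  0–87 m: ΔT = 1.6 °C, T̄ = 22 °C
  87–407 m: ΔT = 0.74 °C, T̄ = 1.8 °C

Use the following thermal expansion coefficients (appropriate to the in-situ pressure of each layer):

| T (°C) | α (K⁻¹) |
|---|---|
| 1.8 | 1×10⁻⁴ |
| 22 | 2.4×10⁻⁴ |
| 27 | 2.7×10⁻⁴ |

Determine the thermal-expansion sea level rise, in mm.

57.1 mm of thermosteric rise

Layer 1 at 22 °C → α = 2.4×10⁻⁴ K⁻¹
Layer 2 at 1.8 °C → α = 1×10⁻⁴ K⁻¹
1.6 × 2.4×10⁻⁴ × 87 = 0.033408 m
1×10⁻⁴ × 320 × 0.74 = 0.02368 m
Δh = 0.033408 + 0.02368 = 0.057088 m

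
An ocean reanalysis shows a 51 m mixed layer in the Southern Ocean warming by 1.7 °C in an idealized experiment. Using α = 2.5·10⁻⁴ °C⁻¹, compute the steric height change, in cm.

Δh = 2.17 cm

Δh = αΔT·H = 2.5×10⁻⁴ × 1.7 × 51 = 0.021675 m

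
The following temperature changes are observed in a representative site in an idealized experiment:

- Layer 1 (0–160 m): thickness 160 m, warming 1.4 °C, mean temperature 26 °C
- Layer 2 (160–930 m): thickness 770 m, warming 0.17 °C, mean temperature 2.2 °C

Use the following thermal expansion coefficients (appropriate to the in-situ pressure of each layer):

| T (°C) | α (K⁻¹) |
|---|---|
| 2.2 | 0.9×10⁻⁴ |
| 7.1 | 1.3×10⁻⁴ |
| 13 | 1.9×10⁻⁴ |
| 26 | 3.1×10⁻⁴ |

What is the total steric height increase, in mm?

Layer 1 at 26 °C → α = 3.1×10⁻⁴ K⁻¹
Layer 2 at 2.2 °C → α = 0.9×10⁻⁴ K⁻¹
1.4 × 3.1×10⁻⁴ × 160 = 0.06944 m
0.9×10⁻⁴ × 770 × 0.17 = 0.011781 m
Δh = 0.06944 + 0.011781 = 0.081221 m

81.2 mm of thermosteric rise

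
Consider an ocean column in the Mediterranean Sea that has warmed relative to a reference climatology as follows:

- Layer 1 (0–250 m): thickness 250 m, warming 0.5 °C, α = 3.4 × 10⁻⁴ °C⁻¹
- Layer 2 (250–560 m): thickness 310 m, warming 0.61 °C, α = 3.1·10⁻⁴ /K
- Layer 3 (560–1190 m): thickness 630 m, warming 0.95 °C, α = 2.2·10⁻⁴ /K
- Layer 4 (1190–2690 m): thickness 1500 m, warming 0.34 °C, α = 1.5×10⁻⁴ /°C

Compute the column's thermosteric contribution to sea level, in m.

3.4×10⁻⁴ × 250 × 0.5 = 0.04250 m
250–560 m: 3.1×10⁻⁴ × 0.61 × 310 = 0.058621 m
Layer 3: 2.2×10⁻⁴ × 630 × 0.95 = 0.13167 m
1.5×10⁻⁴ × 0.34 × 1500 = 0.07650 m
Δh = 0.04250 + 0.058621 + 0.13167 + 0.07650 = 0.309291 m ≈ 0.309 m

Δh ≈ 0.309 m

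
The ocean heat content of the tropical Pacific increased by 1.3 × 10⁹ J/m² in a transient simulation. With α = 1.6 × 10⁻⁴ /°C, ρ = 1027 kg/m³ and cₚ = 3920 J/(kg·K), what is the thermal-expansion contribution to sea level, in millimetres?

Δh = αQ/(ρcₚ) = 1.6×10⁻⁴ × 1.3×10⁹ / (1027 × 3920) ≈ 0.051666 m

Δh ≈ 51.7 mm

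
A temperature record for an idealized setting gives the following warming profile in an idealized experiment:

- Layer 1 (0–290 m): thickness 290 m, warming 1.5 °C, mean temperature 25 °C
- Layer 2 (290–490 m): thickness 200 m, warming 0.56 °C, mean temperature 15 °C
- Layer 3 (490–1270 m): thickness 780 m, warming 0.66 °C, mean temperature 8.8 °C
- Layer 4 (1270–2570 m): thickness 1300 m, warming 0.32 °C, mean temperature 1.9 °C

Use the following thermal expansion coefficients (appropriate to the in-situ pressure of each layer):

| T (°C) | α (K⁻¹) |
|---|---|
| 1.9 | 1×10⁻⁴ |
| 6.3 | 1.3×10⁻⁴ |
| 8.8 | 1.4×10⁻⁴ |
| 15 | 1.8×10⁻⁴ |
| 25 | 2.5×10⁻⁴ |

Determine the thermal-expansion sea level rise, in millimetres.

Layer 1 at 25 °C → α = 2.5×10⁻⁴ K⁻¹
Layer 2 at 15 °C → α = 1.8×10⁻⁴ K⁻¹
Layer 3 at 8.8 °C → α = 1.4×10⁻⁴ K⁻¹
Layer 4 at 1.9 °C → α = 1×10⁻⁴ K⁻¹
0–290 m: 290 × 1.5 × 2.5×10⁻⁴ = 0.10875 m
1.8×10⁻⁴ × 200 × 0.56 = 0.02016 m
Layer 3: 780 × 0.66 × 1.4×10⁻⁴ = 0.072072 m
Layer 4: 0.32 × 1300 × 1×10⁻⁴ = 0.04160 m
Δh = 0.10875 + 0.02016 + 0.072072 + 0.04160 = 0.242582 m

Δh = 243 mm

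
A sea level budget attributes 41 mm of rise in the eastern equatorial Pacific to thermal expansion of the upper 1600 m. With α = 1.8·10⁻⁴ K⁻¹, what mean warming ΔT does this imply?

ΔT = Δh/(αH) = 0.041 / (1.8×10⁻⁴ × 1600) ≈ 0.1424 K

ΔT ≈ 0.142 K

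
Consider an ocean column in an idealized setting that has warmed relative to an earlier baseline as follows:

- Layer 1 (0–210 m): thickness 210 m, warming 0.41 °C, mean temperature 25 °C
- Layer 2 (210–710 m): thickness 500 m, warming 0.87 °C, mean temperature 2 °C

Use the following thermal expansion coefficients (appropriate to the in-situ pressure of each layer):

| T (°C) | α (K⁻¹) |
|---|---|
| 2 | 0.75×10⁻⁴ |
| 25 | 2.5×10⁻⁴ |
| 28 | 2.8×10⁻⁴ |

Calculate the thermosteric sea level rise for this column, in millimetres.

54.2 mm of thermosteric rise

Layer 1 at 25 °C → α = 2.5×10⁻⁴ K⁻¹
Layer 2 at 2 °C → α = 0.75×10⁻⁴ K⁻¹
0–210 m: 2.5×10⁻⁴ × 0.41 × 210 = 0.021525 m
0.87 × 500 × 0.75×10⁻⁴ = 0.032625 m
Δh = 0.021525 + 0.032625 = 0.05415 m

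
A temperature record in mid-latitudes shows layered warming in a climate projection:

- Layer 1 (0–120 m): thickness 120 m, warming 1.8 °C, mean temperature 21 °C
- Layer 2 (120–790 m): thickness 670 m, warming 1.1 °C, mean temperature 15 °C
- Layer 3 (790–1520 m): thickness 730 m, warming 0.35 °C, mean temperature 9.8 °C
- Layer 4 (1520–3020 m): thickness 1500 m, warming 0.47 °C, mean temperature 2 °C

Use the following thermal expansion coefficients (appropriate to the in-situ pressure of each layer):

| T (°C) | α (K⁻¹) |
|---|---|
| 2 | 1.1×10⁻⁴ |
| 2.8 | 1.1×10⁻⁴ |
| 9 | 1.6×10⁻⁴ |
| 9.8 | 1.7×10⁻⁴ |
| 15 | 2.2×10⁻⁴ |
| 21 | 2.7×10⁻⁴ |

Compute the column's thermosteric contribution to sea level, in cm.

Layer 1 at 21 °C → α = 2.7×10⁻⁴ K⁻¹
Layer 2 at 15 °C → α = 2.2×10⁻⁴ K⁻¹
Layer 3 at 9.8 °C → α = 1.7×10⁻⁴ K⁻¹
Layer 4 at 2 °C → α = 1.1×10⁻⁴ K⁻¹
Layer 1: 2.7×10⁻⁴ × 1.8 × 120 = 0.05832 m
Layer 2: 2.2×10⁻⁴ × 670 × 1.1 = 0.16214 m
790–1520 m: 0.35 × 730 × 1.7×10⁻⁴ = 0.043435 m
Layer 4: 1500 × 0.47 × 1.1×10⁻⁴ = 0.07755 m
Δh = 0.05832 + 0.16214 + 0.043435 + 0.07755 = 0.341445 m

34 cm of thermosteric rise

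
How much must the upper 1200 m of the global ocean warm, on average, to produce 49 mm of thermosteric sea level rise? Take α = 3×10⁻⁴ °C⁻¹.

about 0.14 K

ΔT = Δh/(αH) = 0.049 / (3×10⁻⁴ × 1200) ≈ 0.1361 K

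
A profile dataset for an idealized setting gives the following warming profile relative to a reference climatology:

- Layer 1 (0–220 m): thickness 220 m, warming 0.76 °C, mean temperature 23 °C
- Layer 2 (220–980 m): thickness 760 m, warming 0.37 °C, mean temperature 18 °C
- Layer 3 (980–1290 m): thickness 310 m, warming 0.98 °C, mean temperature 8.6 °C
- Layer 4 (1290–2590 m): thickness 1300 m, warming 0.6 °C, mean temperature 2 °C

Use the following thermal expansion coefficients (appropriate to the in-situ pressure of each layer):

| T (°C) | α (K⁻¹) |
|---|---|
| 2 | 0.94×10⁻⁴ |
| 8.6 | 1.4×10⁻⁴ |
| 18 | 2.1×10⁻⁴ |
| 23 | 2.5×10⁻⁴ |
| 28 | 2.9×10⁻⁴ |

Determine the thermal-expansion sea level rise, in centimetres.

Δh ≈ 21.7 cm

Layer 1 at 23 °C → α = 2.5×10⁻⁴ K⁻¹
Layer 2 at 18 °C → α = 2.1×10⁻⁴ K⁻¹
Layer 3 at 8.6 °C → α = 1.4×10⁻⁴ K⁻¹
Layer 4 at 2 °C → α = 0.94×10⁻⁴ K⁻¹
2.5×10⁻⁴ × 220 × 0.76 = 0.04180 m
0.37 × 760 × 2.1×10⁻⁴ = 0.059052 m
Layer 3: 0.98 × 1.4×10⁻⁴ × 310 = 0.042532 m
1300 × 0.6 × 0.94×10⁻⁴ = 0.07332 m
Δh = 0.04180 + 0.059052 + 0.042532 + 0.07332 = 0.216704 m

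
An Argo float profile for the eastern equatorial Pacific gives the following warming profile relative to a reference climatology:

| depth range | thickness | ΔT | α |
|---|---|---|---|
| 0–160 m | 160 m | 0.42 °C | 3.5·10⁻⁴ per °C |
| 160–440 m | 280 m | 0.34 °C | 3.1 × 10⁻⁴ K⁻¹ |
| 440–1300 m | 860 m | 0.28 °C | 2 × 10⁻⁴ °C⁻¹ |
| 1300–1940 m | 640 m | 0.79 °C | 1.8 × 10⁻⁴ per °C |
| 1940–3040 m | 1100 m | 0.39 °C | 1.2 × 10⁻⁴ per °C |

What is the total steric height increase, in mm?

0–160 m: 0.42 × 160 × 3.5×10⁻⁴ = 0.02352 m
Layer 2: 3.1×10⁻⁴ × 280 × 0.34 = 0.029512 m
440–1300 m: 2×10⁻⁴ × 860 × 0.28 = 0.04816 m
Layer 4: 0.79 × 1.8×10⁻⁴ × 640 = 0.091008 m
Layer 5: 1.2×10⁻⁴ × 0.39 × 1100 = 0.05148 m
Δh = 0.02352 + 0.029512 + 0.04816 + 0.091008 + 0.05148 = 0.24368 m

Δh = 244 mm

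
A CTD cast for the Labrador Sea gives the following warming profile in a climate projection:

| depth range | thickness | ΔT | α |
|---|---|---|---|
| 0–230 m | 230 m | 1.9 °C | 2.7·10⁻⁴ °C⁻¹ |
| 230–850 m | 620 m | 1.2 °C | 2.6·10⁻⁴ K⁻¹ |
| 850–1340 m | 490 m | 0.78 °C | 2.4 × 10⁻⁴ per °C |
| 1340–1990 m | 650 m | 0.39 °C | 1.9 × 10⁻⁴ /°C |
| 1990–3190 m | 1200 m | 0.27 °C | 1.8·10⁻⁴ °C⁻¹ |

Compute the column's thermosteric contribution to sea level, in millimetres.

Layer 1: 230 × 1.9 × 2.7×10⁻⁴ = 0.11799 m
230–850 m: 620 × 1.2 × 2.6×10⁻⁴ = 0.19344 m
Layer 3: 0.78 × 2.4×10⁻⁴ × 490 = 0.091728 m
1340–1990 m: 1.9×10⁻⁴ × 650 × 0.39 = 0.048165 m
1990–3190 m: 0.27 × 1.8×10⁻⁴ × 1200 = 0.05832 m
Δh = 0.11799 + 0.19344 + 0.091728 + 0.048165 + 0.05832 = 0.509643 m

about 510 mm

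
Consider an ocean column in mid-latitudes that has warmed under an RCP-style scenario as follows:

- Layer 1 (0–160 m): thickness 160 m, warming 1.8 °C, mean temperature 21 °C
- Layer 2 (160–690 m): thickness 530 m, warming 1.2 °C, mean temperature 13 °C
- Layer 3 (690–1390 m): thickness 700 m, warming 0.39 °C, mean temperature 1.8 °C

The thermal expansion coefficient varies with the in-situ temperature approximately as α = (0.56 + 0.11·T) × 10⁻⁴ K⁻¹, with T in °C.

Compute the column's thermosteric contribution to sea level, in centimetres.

Layer 1: α = (0.56 + 0.11×21)×10⁻⁴ = 2.87×10⁻⁴ K⁻¹
Layer 2: α = (0.56 + 0.11×13)×10⁻⁴ = 1.99×10⁻⁴ K⁻¹
Layer 3: α = (0.56 + 0.11×1.8)×10⁻⁴ = 0.758×10⁻⁴ K⁻¹
0–160 m: 1.8 × 2.87×10⁻⁴ × 160 = 0.082656 m
160–690 m: 530 × 1.2 × 1.99×10⁻⁴ = 0.126564 m
0.758×10⁻⁴ × 700 × 0.39 = 0.0206934 m
Δh = 0.082656 + 0.126564 + 0.0206934 = 0.2299134 m ≈ 23.0 cm

about 23.0 cm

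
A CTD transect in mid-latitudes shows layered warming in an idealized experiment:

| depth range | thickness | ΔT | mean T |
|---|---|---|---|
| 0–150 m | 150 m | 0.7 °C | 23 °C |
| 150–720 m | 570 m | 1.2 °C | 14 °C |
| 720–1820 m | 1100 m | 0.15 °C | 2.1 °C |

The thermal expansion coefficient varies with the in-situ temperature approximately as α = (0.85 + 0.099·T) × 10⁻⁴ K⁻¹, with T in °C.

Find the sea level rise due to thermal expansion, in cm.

about 20 cm

Layer 1: α = (0.85 + 0.099×23)×10⁻⁴ = 3.127×10⁻⁴ K⁻¹
Layer 2: α = (0.85 + 0.099×14)×10⁻⁴ = 2.236×10⁻⁴ K⁻¹
Layer 3: α = (0.85 + 0.099×2.1)×10⁻⁴ = 1.0579×10⁻⁴ K⁻¹
Layer 1: 0.7 × 150 × 3.127×10⁻⁴ = 0.0328335 m
150–720 m: 1.2 × 570 × 2.236×10⁻⁴ = 0.1529424 m
0.15 × 1100 × 1.0579×10⁻⁴ = 0.01745535 m
Δh = 0.0328335 + 0.1529424 + 0.01745535 = 0.20323125 m ≈ 20 cm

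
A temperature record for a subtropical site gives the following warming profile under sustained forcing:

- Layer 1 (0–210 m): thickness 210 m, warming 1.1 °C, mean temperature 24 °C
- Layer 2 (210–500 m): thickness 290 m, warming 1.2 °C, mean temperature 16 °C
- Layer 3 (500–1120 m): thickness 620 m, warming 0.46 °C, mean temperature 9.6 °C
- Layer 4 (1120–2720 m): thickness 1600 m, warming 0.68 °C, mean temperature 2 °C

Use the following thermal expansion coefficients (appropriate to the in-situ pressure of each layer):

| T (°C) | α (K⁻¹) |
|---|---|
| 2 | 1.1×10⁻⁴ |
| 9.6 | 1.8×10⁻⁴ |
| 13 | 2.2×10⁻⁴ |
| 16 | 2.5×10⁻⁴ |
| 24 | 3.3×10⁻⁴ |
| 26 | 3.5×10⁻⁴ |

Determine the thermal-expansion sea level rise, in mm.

Layer 1 at 24 °C → α = 3.3×10⁻⁴ K⁻¹
Layer 2 at 16 °C → α = 2.5×10⁻⁴ K⁻¹
Layer 3 at 9.6 °C → α = 1.8×10⁻⁴ K⁻¹
Layer 4 at 2 °C → α = 1.1×10⁻⁴ K⁻¹
Layer 1: 1.1 × 3.3×10⁻⁴ × 210 = 0.07623 m
2.5×10⁻⁴ × 290 × 1.2 = 0.08700 m
500–1120 m: 0.46 × 620 × 1.8×10⁻⁴ = 0.051336 m
1120–2720 m: 1600 × 1.1×10⁻⁴ × 0.68 = 0.11968 m
Δh = 0.07623 + 0.08700 + 0.051336 + 0.11968 = 0.334246 m

330 mm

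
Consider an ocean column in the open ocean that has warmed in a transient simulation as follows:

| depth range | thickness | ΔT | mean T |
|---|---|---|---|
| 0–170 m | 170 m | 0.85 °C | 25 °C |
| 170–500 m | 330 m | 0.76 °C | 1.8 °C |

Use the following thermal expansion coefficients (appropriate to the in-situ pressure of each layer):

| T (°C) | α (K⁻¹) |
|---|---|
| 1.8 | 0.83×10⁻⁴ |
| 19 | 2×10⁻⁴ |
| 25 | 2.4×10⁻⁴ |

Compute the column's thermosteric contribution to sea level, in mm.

55.5 mm of thermosteric rise

Layer 1 at 25 °C → α = 2.4×10⁻⁴ K⁻¹
Layer 2 at 1.8 °C → α = 0.83×10⁻⁴ K⁻¹
2.4×10⁻⁴ × 170 × 0.85 = 0.03468 m
0.76 × 330 × 0.83×10⁻⁴ = 0.0208164 m
Δh = 0.03468 + 0.0208164 = 0.0554964 m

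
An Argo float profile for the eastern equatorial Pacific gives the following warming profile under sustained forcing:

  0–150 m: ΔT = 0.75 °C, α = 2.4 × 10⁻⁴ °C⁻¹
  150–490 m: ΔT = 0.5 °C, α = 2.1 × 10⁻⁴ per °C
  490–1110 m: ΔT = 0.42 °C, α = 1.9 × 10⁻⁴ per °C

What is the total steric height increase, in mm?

112 mm of thermosteric rise

Layer 1: 2.4×10⁻⁴ × 0.75 × 150 = 0.02700 m
150–490 m: 2.1×10⁻⁴ × 0.5 × 340 = 0.03570 m
Layer 3: 1.9×10⁻⁴ × 620 × 0.42 = 0.049476 m
Δh = 0.02700 + 0.03570 + 0.049476 = 0.112176 m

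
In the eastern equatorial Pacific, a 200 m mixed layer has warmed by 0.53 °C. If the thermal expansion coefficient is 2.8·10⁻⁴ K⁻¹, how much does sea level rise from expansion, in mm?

Δh = αΔT·H = 2.8×10⁻⁴ × 0.53 × 200 = 0.02968 m

Δh ≈ 29.7 mm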